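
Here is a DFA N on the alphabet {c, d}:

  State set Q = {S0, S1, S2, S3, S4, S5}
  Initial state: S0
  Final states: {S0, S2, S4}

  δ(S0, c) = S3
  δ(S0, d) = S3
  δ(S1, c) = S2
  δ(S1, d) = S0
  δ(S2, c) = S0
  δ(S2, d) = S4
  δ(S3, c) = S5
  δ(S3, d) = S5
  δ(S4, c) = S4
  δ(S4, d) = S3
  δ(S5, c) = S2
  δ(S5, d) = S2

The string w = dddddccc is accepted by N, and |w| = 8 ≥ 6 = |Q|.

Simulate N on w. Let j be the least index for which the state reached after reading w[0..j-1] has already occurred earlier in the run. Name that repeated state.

S3

State sequence: S0 -d-> S3 -d-> S5 -d-> S2 -d-> S4 -d-> S3 -c-> S5 -c-> S2 -c-> S0
First repeat at step 5: S3 was already visited.

The earliest repeat is at step j = 5: N is in S3, which it already visited at step i = 1.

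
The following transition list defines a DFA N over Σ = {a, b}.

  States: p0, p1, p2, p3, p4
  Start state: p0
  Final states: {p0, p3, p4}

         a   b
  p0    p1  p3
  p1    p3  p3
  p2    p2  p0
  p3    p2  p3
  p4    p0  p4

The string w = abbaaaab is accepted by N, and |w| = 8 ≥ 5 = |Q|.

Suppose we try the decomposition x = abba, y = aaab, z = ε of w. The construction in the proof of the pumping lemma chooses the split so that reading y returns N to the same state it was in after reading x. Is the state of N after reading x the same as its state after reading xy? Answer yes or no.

no

State sequence: p0 -a-> p1 -b-> p3 -b-> p3 -a-> p2 -a-> p2 -a-> p2 -a-> p2 -b-> p0

After x (step 4): p2. After xy (step 8): p0.
They differ (p2 ≠ p0), so y is not a cycle from the state after x; this split is not the one the pumping-lemma construction produces, and pumping y need not keep the string in L(N).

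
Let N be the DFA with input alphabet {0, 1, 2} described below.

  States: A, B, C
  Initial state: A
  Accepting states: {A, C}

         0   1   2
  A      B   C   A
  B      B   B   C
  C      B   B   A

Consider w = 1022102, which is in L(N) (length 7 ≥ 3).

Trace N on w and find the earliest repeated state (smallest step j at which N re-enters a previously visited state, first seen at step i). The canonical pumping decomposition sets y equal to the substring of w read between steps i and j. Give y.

Run of N on w = 1 0 2 2 1 0 2:
  step 0: A  (start)
  step 1: C  (read 1: A→C)
  step 2: B  (read 0: C→B)
  step 3: C  (read 2: B→C)   ← first repeat (C seen earlier)
  step 4: A  (read 2: C→A)
  step 5: C  (read 1: A→C)
  step 6: B  (read 0: C→B)
  step 7: C  (read 2: B→C)

So i = 1, j = 3, giving x = w[0:1] = 1, y = w[1:3] = 02, z = w[3:7] = 2102.
Check: |xy| = 3 ≤ 3 and |y| = 2 ≥ 1. Reading y takes N from C back to C, so every xyⁱz is accepted.

02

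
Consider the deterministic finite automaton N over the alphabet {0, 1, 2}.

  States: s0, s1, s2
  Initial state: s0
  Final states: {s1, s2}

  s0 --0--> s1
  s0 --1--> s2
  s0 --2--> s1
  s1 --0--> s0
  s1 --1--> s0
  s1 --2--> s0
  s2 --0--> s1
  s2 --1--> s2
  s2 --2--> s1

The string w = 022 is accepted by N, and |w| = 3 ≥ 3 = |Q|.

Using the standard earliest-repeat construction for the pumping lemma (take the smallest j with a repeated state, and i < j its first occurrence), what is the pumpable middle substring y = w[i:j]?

Run of N on w = 0 2 2:
  step 0: s0  (start)
  step 1: s1  (read 0: s0→s1)
  step 2: s0  (read 2: s1→s0)   ← first repeat (s0 seen earlier)
  step 3: s1  (read 2: s0→s1)

So i = 0, j = 2, giving x = w[0:0] = ε, y = w[0:2] = 02, z = w[2:3] = 2.
Check: |xy| = 2 ≤ 3 and |y| = 2 ≥ 1. Reading y takes N from s0 back to s0, so every xyⁱz is accepted.

02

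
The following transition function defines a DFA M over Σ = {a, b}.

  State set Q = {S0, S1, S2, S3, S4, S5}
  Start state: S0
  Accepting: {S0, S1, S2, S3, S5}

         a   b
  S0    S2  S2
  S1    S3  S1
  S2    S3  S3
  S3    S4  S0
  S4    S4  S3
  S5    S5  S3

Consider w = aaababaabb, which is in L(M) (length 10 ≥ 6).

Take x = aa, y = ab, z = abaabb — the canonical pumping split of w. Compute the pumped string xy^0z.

aaabaabb

xy⁰z = xz = aa·abaabb = aaabaabb.
Reading y = ab takes M from S3 back to S3, so after x the machine is still in S3, and z then leads to the accepting state S0. Hence aaabaabb ∈ L(M).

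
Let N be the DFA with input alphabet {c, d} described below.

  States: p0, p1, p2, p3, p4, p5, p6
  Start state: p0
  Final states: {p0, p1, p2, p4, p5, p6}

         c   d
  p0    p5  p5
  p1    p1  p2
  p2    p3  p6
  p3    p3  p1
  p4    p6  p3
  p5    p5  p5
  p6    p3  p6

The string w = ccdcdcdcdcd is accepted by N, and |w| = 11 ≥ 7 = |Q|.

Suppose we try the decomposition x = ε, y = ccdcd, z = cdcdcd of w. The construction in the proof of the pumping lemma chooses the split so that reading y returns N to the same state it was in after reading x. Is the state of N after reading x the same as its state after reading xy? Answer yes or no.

State sequence: p0 -c-> p5 -c-> p5 -d-> p5 -c-> p5 -d-> p5

After x (step 0): p0. After xy (step 5): p5.
They differ (p0 ≠ p5), so y is not a cycle from the state after x; this split is not the one the pumping-lemma construction produces, and pumping y need not keep the string in L(N).

no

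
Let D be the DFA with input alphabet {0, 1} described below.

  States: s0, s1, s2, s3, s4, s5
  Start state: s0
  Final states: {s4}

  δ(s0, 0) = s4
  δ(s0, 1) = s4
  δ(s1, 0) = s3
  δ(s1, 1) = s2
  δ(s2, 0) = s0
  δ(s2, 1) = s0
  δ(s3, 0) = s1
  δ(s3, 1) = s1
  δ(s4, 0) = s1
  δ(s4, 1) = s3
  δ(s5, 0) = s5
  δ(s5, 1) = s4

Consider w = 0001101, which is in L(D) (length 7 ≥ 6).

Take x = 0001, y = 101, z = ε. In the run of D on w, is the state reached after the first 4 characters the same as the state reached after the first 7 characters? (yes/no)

no

State sequence: s0 -0-> s4 -0-> s1 -0-> s3 -1-> s1 -1-> s2 -0-> s0 -1-> s4

After x (step 4): s1. After xy (step 7): s4.
They differ (s1 ≠ s4), so y is not a cycle from the state after x; this split is not the one the pumping-lemma construction produces, and pumping y need not keep the string in L(D).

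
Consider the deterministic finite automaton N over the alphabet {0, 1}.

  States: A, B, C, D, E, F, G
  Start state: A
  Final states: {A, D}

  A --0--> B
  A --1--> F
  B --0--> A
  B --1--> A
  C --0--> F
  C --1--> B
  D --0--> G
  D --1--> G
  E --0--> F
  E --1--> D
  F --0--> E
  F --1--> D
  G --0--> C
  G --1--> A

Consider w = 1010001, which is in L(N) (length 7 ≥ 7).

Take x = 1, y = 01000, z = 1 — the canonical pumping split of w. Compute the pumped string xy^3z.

xy^3z = 1·01000·01000·01000·1 = 10100001000010001.
Reading y = 01000 takes N from F back to F, so after x·y·y·y the machine is still in F, and z then leads to the accepting state D. Hence 10100001000010001 ∈ L(N).

10100001000010001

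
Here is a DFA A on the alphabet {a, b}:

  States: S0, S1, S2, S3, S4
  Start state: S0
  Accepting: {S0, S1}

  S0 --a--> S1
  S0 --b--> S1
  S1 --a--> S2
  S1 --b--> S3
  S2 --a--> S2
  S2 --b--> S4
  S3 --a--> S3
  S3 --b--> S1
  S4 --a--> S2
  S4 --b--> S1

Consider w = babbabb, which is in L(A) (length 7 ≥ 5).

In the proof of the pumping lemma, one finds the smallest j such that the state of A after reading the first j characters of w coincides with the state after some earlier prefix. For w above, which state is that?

Run of A on w = b a b b a b b:
  step 0: S0  (start)
  step 1: S1  (read b: S0→S1)
  step 2: S2  (read a: S1→S2)
  step 3: S4  (read b: S2→S4)
  step 4: S1  (read b: S4→S1)   ← first repeat (S1 seen earlier)
  step 5: S2  (read a: S1→S2)
  step 6: S4  (read b: S2→S4)
  step 7: S1  (read b: S4→S1)

The earliest repeat is at step j = 4: A is in S1, which it already visited at step i = 1.
The DFA has 5 states, so the proof of the pumping lemma guarantees a repeated state among the first 5+1 visited; the segment between the two visits is the pumpable y.

S1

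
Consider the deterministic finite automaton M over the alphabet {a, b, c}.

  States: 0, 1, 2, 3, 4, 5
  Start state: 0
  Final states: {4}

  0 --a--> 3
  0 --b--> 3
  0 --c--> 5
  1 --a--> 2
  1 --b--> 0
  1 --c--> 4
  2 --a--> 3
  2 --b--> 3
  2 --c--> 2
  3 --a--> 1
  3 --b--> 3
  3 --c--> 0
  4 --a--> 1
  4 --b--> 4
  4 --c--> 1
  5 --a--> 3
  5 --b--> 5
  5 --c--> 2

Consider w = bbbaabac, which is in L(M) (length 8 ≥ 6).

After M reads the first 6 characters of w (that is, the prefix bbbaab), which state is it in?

State sequence: 0 -b-> 3 -b-> 3 -b-> 3 -a-> 1 -a-> 2 -b-> 3

After reading 6 characters, M is in state 3.
(This kind of state-tracing is the core of the pumping-lemma construction: with 6 states, pigeonhole forces a repeat within the first 6 steps.)

3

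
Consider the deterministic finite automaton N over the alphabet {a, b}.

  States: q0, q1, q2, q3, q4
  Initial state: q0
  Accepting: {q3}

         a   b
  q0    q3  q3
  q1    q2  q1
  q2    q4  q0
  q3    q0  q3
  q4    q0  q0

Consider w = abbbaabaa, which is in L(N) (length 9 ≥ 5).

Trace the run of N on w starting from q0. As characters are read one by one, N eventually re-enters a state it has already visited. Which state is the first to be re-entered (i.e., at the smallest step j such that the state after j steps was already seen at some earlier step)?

q3

State sequence: q0 -a-> q3 -b-> q3 -b-> q3 -b-> q3 -a-> q0 -a-> q3 -b-> q3 -a-> q0 -a-> q3
First repeat at step 2: q3 was already visited.

The earliest repeat is at step j = 2: N is in q3, which it already visited at step i = 1.
Since N has 5 states, any run of length ≥ 5 visits 5+1 states, so by pigeonhole some state repeats within the first 5 steps — that repeat gives the pumpable loop.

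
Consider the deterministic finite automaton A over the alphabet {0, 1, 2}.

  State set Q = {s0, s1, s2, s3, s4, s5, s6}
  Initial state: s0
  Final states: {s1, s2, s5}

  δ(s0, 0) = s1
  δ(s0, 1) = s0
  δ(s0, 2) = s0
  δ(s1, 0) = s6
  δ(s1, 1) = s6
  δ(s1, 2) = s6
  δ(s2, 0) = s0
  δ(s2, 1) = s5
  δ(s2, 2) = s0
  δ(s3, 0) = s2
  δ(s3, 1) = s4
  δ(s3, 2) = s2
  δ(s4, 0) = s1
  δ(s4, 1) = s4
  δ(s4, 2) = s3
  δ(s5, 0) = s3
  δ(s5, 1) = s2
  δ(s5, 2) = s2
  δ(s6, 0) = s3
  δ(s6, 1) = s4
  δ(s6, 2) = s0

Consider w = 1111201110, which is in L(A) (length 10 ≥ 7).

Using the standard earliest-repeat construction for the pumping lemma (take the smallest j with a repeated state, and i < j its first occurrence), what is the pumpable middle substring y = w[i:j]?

1

Run of A on w = 1 1 1 1 2 0 1 1 1 0:
  step 0: s0  (start)
  step 1: s0  (read 1: s0→s0)   ← first repeat (s0 seen earlier)
  step 2: s0  (read 1: s0→s0)
  step 3: s0  (read 1: s0→s0)
  step 4: s0  (read 1: s0→s0)
  step 5: s0  (read 2: s0→s0)
  step 6: s1  (read 0: s0→s1)
  step 7: s6  (read 1: s1→s6)
  step 8: s4  (read 1: s6→s4)
  step 9: s4  (read 1: s4→s4)
  step 10: s1  (read 0: s4→s1)

So i = 0, j = 1, giving x = w[0:0] = ε, y = w[0:1] = 1, z = w[1:10] = 111201110.
Check: |xy| = 1 ≤ 7 and |y| = 1 ≥ 1. Reading y takes A from s0 back to s0, so every xyⁱz is accepted.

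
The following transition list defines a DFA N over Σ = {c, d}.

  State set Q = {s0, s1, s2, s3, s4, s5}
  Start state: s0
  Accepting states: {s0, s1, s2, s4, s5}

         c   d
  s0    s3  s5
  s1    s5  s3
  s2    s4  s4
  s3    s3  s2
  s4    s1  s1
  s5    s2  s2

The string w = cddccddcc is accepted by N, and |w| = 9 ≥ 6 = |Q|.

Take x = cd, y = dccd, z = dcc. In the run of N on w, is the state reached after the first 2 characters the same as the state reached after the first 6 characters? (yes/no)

yes

State sequence: s0 -c-> s3 -d-> s2 -d-> s4 -c-> s1 -c-> s5 -d-> s2

After x (step 2): s2. After xy (step 6): s2.
They match, so y = dccd drives N around a cycle from s2 back to itself; pumping y any number of times keeps N in s2 before reading z, and xyⁱz ∈ L(N) for every i ≥ 0.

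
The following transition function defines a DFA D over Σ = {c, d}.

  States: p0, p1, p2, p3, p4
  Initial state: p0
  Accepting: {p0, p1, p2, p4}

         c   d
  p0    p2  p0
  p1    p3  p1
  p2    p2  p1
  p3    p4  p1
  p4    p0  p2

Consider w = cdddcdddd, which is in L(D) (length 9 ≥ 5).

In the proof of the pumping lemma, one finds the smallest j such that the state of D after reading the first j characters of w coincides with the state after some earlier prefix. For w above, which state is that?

p1

Run of D on w = c d d d c d d d d:
  step 0: p0  (start)
  step 1: p2  (read c: p0→p2)
  step 2: p1  (read d: p2→p1)
  step 3: p1  (read d: p1→p1)   ← first repeat (p1 seen earlier)
  step 4: p1  (read d: p1→p1)
  step 5: p3  (read c: p1→p3)
  step 6: p1  (read d: p3→p1)
  step 7: p1  (read d: p1→p1)
  step 8: p1  (read d: p1→p1)
  step 9: p1  (read d: p1→p1)

The earliest repeat is at step j = 3: D is in p1, which it already visited at step i = 2.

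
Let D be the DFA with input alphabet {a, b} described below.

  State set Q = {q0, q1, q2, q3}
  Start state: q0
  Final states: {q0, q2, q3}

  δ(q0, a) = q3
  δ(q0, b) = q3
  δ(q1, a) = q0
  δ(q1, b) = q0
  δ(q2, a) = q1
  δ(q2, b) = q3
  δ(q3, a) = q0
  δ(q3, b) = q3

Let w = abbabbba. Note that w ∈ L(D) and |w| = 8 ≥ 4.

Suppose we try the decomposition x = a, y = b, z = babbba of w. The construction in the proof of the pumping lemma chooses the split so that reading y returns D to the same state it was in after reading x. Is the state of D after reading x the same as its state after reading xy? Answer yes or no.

yes

State sequence: q0 -a-> q3 -b-> q3

After x (step 1): q3. After xy (step 2): q3.
They match, so y = b drives D around a cycle from q3 back to itself; pumping y any number of times keeps D in q3 before reading z, and xyⁱz ∈ L(D) for every i ≥ 0.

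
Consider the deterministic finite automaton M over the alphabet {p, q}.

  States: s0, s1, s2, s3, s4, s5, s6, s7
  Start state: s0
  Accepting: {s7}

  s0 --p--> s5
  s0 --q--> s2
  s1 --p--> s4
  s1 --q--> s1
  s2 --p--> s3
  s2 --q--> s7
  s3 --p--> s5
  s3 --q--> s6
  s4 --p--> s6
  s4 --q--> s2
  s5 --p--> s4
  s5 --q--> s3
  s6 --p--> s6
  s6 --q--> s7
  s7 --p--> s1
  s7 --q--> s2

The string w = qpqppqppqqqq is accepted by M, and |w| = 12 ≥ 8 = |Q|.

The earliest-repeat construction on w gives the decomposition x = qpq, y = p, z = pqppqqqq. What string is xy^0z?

qpqpqppqqqq

xy⁰z = xz = qpq·pqppqqqq = qpqpqppqqqq.
Reading y = p takes M from s6 back to s6, so after x the machine is still in s6, and z then leads to the accepting state s7. Hence qpqpqppqqqq ∈ L(M).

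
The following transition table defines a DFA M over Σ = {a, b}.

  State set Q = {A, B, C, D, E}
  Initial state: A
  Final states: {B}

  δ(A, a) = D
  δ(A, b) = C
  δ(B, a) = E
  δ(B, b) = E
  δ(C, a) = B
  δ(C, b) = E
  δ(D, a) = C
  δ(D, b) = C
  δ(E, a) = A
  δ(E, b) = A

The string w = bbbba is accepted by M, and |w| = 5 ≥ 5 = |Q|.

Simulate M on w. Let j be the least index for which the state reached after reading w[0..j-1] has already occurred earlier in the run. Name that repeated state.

A

Run of M on w = b b b b a:
  step 0: A  (start)
  step 1: C  (read b: A→C)
  step 2: E  (read b: C→E)
  step 3: A  (read b: E→A)   ← first repeat (A seen earlier)
  step 4: C  (read b: A→C)
  step 5: B  (read a: C→B)

The earliest repeat is at step j = 3: M is in A, which it already visited at step i = 0.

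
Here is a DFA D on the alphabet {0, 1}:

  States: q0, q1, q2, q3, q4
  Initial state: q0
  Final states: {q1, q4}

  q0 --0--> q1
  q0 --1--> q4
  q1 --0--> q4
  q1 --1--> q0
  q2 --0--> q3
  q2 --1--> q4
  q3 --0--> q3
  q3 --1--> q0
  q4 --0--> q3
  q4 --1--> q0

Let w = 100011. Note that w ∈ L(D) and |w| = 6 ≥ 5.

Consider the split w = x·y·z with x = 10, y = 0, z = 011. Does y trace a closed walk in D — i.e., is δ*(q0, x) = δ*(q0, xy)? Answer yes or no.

Run of D on the first 3 characters of w = 1 0 0:
  step 0: q0  (start)
  step 1: q4  (read 1: q0→q4)
  step 2: q3  (read 0: q4→q3)
  step 3: q3  (read 0: q3→q3)

After x (step 2): q3. After xy (step 3): q3.
They match, so y = 0 drives D around a cycle from q3 back to itself; pumping y any number of times keeps D in q3 before reading z, and xyⁱz ∈ L(D) for every i ≥ 0.

yes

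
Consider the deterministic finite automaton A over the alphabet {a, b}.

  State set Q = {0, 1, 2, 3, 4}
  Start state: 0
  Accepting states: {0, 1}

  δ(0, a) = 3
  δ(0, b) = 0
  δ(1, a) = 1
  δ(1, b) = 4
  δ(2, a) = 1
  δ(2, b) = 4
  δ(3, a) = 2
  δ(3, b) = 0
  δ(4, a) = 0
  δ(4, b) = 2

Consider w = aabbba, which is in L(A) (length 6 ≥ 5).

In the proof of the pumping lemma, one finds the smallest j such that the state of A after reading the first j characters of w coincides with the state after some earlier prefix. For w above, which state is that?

Run of A on w = a a b b b a:
  step 0: 0  (start)
  step 1: 3  (read a: 0→3)
  step 2: 2  (read a: 3→2)
  step 3: 4  (read b: 2→4)
  step 4: 2  (read b: 4→2)   ← first repeat (2 seen earlier)
  step 5: 4  (read b: 2→4)
  step 6: 0  (read a: 4→0)

The earliest repeat is at step j = 4: A is in 2, which it already visited at step i = 2.
The DFA has 5 states, so the proof of the pumping lemma guarantees a repeated state among the first 5+1 visited; the segment between the two visits is the pumpable y.

2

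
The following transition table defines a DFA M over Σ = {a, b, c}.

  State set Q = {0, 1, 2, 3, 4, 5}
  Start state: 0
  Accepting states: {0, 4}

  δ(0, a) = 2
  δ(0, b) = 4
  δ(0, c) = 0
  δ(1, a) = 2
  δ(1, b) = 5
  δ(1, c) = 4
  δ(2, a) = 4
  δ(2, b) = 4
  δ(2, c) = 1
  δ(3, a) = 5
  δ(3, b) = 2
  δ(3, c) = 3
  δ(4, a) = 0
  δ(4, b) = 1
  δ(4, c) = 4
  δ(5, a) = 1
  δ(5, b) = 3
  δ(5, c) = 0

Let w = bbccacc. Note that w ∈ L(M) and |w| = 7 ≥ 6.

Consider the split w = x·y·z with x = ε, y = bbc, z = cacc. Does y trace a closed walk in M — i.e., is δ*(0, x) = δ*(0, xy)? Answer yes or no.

State sequence: 0 -b-> 4 -b-> 1 -c-> 4

After x (step 0): 0. After xy (step 3): 4.
They differ (0 ≠ 4), so y is not a cycle from the state after x; this split is not the one the pumping-lemma construction produces, and pumping y need not keep the string in L(M).

no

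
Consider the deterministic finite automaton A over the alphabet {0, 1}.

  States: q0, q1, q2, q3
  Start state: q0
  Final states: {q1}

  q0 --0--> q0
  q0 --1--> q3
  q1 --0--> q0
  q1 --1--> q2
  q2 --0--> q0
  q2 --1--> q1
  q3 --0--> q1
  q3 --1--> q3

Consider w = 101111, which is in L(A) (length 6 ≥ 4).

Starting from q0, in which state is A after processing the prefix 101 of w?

Run of A on the first 3 characters of w = 1 0 1:
  step 0: q0  (start)
  step 1: q3  (read 1: q0→q3)
  step 2: q1  (read 0: q3→q1)
  step 3: q2  (read 1: q1→q2)

After reading 3 characters, A is in state q2.
(This kind of state-tracing is the core of the pumping-lemma construction: with 4 states, pigeonhole forces a repeat within the first 4 steps.)

q2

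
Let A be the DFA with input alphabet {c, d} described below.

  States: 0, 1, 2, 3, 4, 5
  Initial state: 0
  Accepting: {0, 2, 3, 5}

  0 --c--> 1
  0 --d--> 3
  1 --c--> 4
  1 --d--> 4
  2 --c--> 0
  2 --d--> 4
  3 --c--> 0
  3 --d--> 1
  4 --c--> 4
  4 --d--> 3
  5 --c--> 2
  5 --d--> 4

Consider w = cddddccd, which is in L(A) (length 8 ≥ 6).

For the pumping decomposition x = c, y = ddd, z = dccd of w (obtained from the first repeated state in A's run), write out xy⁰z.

cdccd

xy⁰z = xz = c·dccd = cdccd.
Reading y = ddd takes A from 1 back to 1, so after x the machine is still in 1, and z then leads to the accepting state 3. Hence cdccd ∈ L(A).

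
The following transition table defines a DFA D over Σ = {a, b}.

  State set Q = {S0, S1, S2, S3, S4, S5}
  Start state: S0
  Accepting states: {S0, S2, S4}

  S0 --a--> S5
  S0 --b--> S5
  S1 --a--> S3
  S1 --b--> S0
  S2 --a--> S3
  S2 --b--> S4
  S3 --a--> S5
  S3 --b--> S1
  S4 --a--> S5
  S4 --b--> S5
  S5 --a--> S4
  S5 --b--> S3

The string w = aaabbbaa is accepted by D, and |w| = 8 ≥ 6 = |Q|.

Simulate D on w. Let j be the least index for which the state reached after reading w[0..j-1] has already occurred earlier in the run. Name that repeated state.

State sequence: S0 -a-> S5 -a-> S4 -a-> S5 -b-> S3 -b-> S1 -b-> S0 -a-> S5 -a-> S4
First repeat at step 3: S5 was already visited.

The earliest repeat is at step j = 3: D is in S5, which it already visited at step i = 1.
Pumping length from the standard proof: p = 6 (the number of states). The repeated state found above gives |xy| = j ≤ 6 and |y| = j − i ≥ 1.

S5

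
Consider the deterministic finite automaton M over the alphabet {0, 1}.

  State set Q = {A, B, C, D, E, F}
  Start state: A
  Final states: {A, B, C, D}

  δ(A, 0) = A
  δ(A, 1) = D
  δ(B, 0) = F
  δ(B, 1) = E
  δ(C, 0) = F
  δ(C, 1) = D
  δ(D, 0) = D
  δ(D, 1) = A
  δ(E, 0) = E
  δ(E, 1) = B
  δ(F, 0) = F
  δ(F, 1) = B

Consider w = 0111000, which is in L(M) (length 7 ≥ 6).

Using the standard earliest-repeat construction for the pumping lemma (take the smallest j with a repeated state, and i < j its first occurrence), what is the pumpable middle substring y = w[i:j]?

State sequence: A -0-> A -1-> D -1-> A -1-> D -0-> D -0-> D -0-> D
First repeat at step 1: A was already visited.

So i = 0, j = 1, giving x = w[0:0] = ε, y = w[0:1] = 0, z = w[1:7] = 111000.
Check: |xy| = 1 ≤ 6 and |y| = 1 ≥ 1. Reading y takes M from A back to A, so every xyⁱz is accepted.
The DFA has 6 states, so the proof of the pumping lemma guarantees a repeated state among the first 6+1 visited; the segment between the two visits is the pumpable y.

0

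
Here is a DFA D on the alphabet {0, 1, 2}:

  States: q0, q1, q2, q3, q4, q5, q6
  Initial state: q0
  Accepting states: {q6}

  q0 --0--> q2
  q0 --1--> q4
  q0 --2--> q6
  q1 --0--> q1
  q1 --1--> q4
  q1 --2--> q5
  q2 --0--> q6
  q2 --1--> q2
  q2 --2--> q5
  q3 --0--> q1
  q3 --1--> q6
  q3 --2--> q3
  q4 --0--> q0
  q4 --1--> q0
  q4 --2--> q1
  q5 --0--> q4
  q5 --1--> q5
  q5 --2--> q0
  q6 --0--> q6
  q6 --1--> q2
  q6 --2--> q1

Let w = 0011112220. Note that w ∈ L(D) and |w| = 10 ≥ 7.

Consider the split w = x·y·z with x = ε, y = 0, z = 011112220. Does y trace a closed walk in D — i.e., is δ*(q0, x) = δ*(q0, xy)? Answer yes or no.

Run of D on the first 1 characters of w = 0:
  step 0: q0  (start)
  step 1: q2  (read 0: q0→q2)

After x (step 0): q0. After xy (step 1): q2.
They differ (q0 ≠ q2), so y is not a cycle from the state after x; this split is not the one the pumping-lemma construction produces, and pumping y need not keep the string in L(D).

no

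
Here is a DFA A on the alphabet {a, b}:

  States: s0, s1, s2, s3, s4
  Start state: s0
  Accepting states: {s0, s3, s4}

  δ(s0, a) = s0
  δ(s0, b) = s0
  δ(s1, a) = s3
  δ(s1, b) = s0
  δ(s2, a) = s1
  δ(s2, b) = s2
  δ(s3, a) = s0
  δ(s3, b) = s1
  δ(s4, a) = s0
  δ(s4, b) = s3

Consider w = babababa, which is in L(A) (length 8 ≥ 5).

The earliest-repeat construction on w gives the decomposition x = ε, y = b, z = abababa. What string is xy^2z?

bbabababa

xy^2z = ε·b·b·abababa = bbabababa.
Reading y = b takes A from s0 back to s0, so after x·y·y the machine is still in s0, and z then leads to the accepting state s0. Hence bbabababa ∈ L(A).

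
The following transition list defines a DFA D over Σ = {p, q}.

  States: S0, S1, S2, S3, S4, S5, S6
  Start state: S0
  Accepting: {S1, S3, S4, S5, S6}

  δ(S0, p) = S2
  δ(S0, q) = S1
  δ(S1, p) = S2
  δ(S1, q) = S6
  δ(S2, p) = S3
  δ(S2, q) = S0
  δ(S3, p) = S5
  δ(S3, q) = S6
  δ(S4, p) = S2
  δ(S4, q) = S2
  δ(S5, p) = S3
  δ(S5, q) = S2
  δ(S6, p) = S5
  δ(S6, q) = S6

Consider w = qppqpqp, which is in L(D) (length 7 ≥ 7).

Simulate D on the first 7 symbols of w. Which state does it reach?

State sequence: S0 -q-> S1 -p-> S2 -p-> S3 -q-> S6 -p-> S5 -q-> S2 -p-> S3

After reading 7 characters, D is in state S3.

S3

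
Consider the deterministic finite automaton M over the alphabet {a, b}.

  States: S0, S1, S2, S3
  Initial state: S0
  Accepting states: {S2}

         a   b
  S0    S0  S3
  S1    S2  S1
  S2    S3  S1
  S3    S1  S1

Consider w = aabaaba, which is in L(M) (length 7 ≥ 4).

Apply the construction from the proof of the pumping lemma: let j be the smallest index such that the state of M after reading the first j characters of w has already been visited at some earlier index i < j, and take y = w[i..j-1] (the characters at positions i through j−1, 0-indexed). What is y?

State sequence: S0 -a-> S0 -a-> S0 -b-> S3 -a-> S1 -a-> S2 -b-> S1 -a-> S2
First repeat at step 1: S0 was already visited.

So i = 0, j = 1, giving x = w[0:0] = ε, y = w[0:1] = a, z = w[1:7] = abaaba.
Check: |xy| = 1 ≤ 4 and |y| = 1 ≥ 1. Reading y takes M from S0 back to S0, so every xyⁱz is accepted.

a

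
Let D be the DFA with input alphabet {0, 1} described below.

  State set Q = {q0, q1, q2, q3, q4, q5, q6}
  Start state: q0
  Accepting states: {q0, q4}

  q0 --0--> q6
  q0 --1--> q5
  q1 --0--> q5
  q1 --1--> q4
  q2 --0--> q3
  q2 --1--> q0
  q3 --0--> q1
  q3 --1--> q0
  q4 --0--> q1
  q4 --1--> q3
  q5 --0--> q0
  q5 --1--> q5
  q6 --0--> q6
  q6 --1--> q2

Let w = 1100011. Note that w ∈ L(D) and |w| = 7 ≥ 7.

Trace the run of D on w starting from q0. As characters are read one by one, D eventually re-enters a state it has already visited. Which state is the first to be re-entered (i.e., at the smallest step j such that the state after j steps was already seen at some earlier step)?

q5

State sequence: q0 -1-> q5 -1-> q5 -0-> q0 -0-> q6 -0-> q6 -1-> q2 -1-> q0
First repeat at step 2: q5 was already visited.

The earliest repeat is at step j = 2: D is in q5, which it already visited at step i = 1.
The DFA has 7 states, so the proof of the pumping lemma guarantees a repeated state among the first 7+1 visited; the segment between the two visits is the pumpable y.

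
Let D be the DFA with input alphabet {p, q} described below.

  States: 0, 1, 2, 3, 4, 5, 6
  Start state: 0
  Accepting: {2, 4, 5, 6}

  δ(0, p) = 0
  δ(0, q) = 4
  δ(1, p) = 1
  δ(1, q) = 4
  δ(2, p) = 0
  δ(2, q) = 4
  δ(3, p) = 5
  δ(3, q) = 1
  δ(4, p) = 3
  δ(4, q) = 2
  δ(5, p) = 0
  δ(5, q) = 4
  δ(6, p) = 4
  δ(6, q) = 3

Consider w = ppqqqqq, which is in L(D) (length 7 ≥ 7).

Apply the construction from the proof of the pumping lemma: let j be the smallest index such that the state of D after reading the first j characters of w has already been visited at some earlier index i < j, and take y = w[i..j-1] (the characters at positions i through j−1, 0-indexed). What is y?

p

Run of D on w = p p q q q q q:
  step 0: 0  (start)
  step 1: 0  (read p: 0→0)   ← first repeat (0 seen earlier)
  step 2: 0  (read p: 0→0)
  step 3: 4  (read q: 0→4)
  step 4: 2  (read q: 4→2)
  step 5: 4  (read q: 2→4)
  step 6: 2  (read q: 4→2)
  step 7: 4  (read q: 2→4)

So i = 0, j = 1, giving x = w[0:0] = ε, y = w[0:1] = p, z = w[1:7] = pqqqqq.
Check: |xy| = 1 ≤ 7 and |y| = 1 ≥ 1. Reading y takes D from 0 back to 0, so every xyⁱz is accepted.
Pumping length from the standard proof: p = 7 (the number of states). The repeated state found above gives |xy| = j ≤ 7 and |y| = j − i ≥ 1.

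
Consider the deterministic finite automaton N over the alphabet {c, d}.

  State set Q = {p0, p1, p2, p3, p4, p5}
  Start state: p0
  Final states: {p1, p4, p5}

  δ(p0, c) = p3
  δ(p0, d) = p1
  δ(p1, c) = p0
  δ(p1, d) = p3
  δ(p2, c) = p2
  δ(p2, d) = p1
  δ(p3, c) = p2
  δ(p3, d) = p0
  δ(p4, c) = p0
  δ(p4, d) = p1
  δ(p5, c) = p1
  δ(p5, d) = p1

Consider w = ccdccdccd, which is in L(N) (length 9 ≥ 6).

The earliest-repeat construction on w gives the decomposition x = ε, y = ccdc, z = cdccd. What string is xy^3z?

xy^3z = ε·ccdc·ccdc·ccdc·cdccd = ccdcccdcccdccdccd.
Reading y = ccdc takes N from p0 back to p0, so after x·y·y·y the machine is still in p0, and z then leads to the accepting state p1. Hence ccdcccdcccdccdccd ∈ L(N).

ccdcccdcccdccdccd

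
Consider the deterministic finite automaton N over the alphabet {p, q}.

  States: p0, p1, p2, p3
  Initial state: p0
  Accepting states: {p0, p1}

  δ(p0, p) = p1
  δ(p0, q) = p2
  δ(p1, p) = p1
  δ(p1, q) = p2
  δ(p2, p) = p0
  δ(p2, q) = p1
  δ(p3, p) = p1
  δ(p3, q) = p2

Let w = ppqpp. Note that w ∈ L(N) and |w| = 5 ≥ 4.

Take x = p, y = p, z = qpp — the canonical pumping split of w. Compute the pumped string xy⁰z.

xy⁰z = xz = p·qpp = pqpp.
Reading y = p takes N from p1 back to p1, so after x the machine is still in p1, and z then leads to the accepting state p1. Hence pqpp ∈ L(N).

pqpp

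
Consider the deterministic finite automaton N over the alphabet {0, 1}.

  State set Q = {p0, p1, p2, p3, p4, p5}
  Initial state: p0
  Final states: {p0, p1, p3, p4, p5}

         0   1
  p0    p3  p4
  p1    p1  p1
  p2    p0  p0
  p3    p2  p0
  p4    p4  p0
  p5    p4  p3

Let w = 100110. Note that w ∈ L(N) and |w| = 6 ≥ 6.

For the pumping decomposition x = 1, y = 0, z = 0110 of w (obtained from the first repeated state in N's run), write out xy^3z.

xy^3z = 1·0·0·0·0110 = 10000110.
Reading y = 0 takes N from p4 back to p4, so after x·y·y·y the machine is still in p4, and z then leads to the accepting state p4. Hence 10000110 ∈ L(N).

10000110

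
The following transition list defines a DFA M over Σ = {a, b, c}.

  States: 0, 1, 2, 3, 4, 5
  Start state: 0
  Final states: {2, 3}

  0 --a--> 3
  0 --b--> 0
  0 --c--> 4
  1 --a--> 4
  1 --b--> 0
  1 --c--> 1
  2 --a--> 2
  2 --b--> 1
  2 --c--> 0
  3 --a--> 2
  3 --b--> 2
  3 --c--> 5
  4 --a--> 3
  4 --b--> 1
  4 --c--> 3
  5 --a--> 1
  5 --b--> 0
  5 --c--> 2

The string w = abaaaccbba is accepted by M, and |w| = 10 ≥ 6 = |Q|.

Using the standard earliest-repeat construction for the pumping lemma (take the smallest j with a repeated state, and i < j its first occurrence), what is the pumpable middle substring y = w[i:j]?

a

State sequence: 0 -a-> 3 -b-> 2 -a-> 2 -a-> 2 -a-> 2 -c-> 0 -c-> 4 -b-> 1 -b-> 0 -a-> 3
First repeat at step 3: 2 was already visited.

So i = 2, j = 3, giving x = w[0:2] = ab, y = w[2:3] = a, z = w[3:10] = aaccbba.
Check: |xy| = 3 ≤ 6 and |y| = 1 ≥ 1. Reading y takes M from 2 back to 2, so every xyⁱz is accepted.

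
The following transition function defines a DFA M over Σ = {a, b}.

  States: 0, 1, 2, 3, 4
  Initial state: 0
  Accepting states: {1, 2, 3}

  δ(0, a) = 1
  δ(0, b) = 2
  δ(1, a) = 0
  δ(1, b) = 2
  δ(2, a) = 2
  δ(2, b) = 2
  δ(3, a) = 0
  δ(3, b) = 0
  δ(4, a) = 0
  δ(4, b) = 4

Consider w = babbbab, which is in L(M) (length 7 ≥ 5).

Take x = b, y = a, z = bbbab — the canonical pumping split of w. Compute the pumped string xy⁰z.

xy⁰z = xz = b·bbbab = bbbbab.
Reading y = a takes M from 2 back to 2, so after x the machine is still in 2, and z then leads to the accepting state 2. Hence bbbbab ∈ L(M).

bbbbab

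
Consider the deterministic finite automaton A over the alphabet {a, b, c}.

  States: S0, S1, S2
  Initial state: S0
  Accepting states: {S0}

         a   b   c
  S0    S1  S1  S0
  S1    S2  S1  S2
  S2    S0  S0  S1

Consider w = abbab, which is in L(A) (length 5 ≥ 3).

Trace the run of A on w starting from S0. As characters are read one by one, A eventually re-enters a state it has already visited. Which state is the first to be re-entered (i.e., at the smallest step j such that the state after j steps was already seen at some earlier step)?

S1

Run of A on w = a b b a b:
  step 0: S0  (start)
  step 1: S1  (read a: S0→S1)
  step 2: S1  (read b: S1→S1)   ← first repeat (S1 seen earlier)
  step 3: S1  (read b: S1→S1)
  step 4: S2  (read a: S1→S2)
  step 5: S0  (read b: S2→S0)

The earliest repeat is at step j = 2: A is in S1, which it already visited at step i = 1.
With |Q| = 3, pigeonhole forces a state repeat no later than step 3; the substring read between the first and second visits to that state can be pumped.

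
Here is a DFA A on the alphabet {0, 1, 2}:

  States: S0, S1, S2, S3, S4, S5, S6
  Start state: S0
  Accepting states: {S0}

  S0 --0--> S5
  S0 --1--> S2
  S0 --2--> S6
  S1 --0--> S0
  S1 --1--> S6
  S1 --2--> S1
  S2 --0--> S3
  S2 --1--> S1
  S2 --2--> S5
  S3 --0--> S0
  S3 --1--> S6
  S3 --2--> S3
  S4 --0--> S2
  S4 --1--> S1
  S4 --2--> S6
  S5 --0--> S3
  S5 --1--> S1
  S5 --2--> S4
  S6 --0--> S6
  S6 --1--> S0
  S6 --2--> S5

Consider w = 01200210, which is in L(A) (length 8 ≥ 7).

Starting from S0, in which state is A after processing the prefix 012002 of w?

State sequence: S0 -0-> S5 -1-> S1 -2-> S1 -0-> S0 -0-> S5 -2-> S4

After reading 6 characters, A is in state S4.
(This kind of state-tracing is the core of the pumping-lemma construction: with 7 states, pigeonhole forces a repeat within the first 7 steps.)

S4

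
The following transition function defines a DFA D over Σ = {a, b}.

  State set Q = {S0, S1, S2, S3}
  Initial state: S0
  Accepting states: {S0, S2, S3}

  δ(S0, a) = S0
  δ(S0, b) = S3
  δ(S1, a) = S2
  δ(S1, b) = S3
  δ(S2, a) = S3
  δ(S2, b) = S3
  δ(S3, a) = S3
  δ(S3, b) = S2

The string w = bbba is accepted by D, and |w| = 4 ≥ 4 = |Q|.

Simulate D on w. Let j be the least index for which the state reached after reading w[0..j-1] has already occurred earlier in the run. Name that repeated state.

S3

Run of D on w = b b b a:
  step 0: S0  (start)
  step 1: S3  (read b: S0→S3)
  step 2: S2  (read b: S3→S2)
  step 3: S3  (read b: S2→S3)   ← first repeat (S3 seen earlier)
  step 4: S3  (read a: S3→S3)

The earliest repeat is at step j = 3: D is in S3, which it already visited at step i = 1.
The DFA has 4 states, so the proof of the pumping lemma guarantees a repeated state among the first 4+1 visited; the segment between the two visits is the pumpable y.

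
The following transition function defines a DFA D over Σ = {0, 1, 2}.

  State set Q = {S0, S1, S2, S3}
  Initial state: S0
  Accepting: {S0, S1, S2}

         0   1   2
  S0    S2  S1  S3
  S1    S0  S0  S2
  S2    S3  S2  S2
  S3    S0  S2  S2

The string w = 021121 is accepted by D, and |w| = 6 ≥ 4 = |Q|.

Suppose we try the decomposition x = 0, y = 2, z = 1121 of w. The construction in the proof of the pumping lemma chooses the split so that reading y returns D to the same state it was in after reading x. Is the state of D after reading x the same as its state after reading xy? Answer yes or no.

State sequence: S0 -0-> S2 -2-> S2

After x (step 1): S2. After xy (step 2): S2.
They match, so y = 2 drives D around a cycle from S2 back to itself; pumping y any number of times keeps D in S2 before reading z, and xyⁱz ∈ L(D) for every i ≥ 0.

yes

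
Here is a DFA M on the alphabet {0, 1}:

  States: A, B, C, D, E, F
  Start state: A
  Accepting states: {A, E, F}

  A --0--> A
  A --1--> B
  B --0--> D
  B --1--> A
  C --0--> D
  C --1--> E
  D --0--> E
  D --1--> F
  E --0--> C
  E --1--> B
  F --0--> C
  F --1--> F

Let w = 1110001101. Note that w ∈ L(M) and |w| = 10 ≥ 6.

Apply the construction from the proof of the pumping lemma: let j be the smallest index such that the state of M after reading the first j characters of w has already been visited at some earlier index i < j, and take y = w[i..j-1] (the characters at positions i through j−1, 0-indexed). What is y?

11

Run of M on w = 1 1 1 0 0 0 1 1 0 1:
  step 0: A  (start)
  step 1: B  (read 1: A→B)
  step 2: A  (read 1: B→A)   ← first repeat (A seen earlier)
  step 3: B  (read 1: A→B)
  step 4: D  (read 0: B→D)
  step 5: E  (read 0: D→E)
  step 6: C  (read 0: E→C)
  step 7: E  (read 1: C→E)
  step 8: B  (read 1: E→B)
  step 9: D  (read 0: B→D)
  step 10: F  (read 1: D→F)

So i = 0, j = 2, giving x = w[0:0] = ε, y = w[0:2] = 11, z = w[2:10] = 10001101.
Check: |xy| = 2 ≤ 6 and |y| = 2 ≥ 1. Reading y takes M from A back to A, so every xyⁱz is accepted.
Pumping length from the standard proof: p = 6 (the number of states). The repeated state found above gives |xy| = j ≤ 6 and |y| = j − i ≥ 1.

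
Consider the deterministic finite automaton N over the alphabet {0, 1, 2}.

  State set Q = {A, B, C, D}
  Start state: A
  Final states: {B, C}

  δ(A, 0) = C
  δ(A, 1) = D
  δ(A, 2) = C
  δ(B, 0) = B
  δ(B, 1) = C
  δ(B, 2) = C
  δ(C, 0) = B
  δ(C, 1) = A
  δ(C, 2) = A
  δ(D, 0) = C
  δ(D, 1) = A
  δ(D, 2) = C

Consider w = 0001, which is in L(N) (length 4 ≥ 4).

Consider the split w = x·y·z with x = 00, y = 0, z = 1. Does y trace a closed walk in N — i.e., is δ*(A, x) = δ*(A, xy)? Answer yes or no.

Run of N on the first 3 characters of w = 0 0 0:
  step 0: A  (start)
  step 1: C  (read 0: A→C)
  step 2: B  (read 0: C→B)
  step 3: B  (read 0: B→B)

After x (step 2): B. After xy (step 3): B.
They match, so y = 0 drives N around a cycle from B back to itself; pumping y any number of times keeps N in B before reading z, and xyⁱz ∈ L(N) for every i ≥ 0.

yes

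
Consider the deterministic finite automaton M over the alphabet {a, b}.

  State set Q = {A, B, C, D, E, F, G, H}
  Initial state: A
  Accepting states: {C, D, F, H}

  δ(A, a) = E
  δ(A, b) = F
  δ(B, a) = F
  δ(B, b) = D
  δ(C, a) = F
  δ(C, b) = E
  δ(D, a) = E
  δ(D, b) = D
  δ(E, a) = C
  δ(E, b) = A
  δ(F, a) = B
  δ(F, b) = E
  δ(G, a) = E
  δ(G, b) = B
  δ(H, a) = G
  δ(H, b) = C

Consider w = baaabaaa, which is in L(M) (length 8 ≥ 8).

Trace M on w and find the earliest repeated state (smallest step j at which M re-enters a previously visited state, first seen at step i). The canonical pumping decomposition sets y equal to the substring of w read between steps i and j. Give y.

aa

State sequence: A -b-> F -a-> B -a-> F -a-> B -b-> D -a-> E -a-> C -a-> F
First repeat at step 3: F was already visited.

So i = 1, j = 3, giving x = w[0:1] = b, y = w[1:3] = aa, z = w[3:8] = abaaa.
Check: |xy| = 3 ≤ 8 and |y| = 2 ≥ 1. Reading y takes M from F back to F, so every xyⁱz is accepted.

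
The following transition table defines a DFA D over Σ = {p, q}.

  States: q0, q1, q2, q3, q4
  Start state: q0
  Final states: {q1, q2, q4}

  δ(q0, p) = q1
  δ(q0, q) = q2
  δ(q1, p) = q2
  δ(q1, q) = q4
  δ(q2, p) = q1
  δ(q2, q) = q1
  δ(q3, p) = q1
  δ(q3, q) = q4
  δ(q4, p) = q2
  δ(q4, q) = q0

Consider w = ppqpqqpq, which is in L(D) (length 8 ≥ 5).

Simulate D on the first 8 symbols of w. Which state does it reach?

q1

State sequence: q0 -p-> q1 -p-> q2 -q-> q1 -p-> q2 -q-> q1 -q-> q4 -p-> q2 -q-> q1

After reading 8 characters, D is in state q1.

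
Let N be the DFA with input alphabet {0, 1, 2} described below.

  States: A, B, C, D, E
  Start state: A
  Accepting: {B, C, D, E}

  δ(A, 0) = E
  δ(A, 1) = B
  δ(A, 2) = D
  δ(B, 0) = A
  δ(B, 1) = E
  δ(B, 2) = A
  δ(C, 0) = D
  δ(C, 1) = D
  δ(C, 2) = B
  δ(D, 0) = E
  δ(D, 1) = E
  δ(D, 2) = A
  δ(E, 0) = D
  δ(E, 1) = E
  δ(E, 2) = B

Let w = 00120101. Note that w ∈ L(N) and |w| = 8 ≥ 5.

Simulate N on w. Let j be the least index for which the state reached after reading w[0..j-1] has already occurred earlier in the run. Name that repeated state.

State sequence: A -0-> E -0-> D -1-> E -2-> B -0-> A -1-> B -0-> A -1-> B
First repeat at step 3: E was already visited.

The earliest repeat is at step j = 3: N is in E, which it already visited at step i = 1.

E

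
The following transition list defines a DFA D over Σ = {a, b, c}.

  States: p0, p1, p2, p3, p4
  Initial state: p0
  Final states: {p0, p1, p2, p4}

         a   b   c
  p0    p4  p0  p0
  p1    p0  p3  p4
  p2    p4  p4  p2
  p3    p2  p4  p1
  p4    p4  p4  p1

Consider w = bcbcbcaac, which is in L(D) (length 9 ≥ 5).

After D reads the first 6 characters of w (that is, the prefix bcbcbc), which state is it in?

State sequence: p0 -b-> p0 -c-> p0 -b-> p0 -c-> p0 -b-> p0 -c-> p0

After reading 6 characters, D is in state p0.
(This kind of state-tracing is the core of the pumping-lemma construction: with 5 states, pigeonhole forces a repeat within the first 5 steps.)

p0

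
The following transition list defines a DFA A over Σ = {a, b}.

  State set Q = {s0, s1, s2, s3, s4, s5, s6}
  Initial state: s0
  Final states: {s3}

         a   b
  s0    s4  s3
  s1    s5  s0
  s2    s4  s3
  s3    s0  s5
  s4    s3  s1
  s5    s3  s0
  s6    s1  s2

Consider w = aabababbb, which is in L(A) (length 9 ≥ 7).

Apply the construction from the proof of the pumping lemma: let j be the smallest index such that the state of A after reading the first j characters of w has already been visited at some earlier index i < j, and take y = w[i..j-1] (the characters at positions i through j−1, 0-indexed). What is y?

ba

State sequence: s0 -a-> s4 -a-> s3 -b-> s5 -a-> s3 -b-> s5 -a-> s3 -b-> s5 -b-> s0 -b-> s3
First repeat at step 4: s3 was already visited.

So i = 2, j = 4, giving x = w[0:2] = aa, y = w[2:4] = ba, z = w[4:9] = babbb.
Check: |xy| = 4 ≤ 7 and |y| = 2 ≥ 1. Reading y takes A from s3 back to s3, so every xyⁱz is accepted.
Since A has 7 states, any run of length ≥ 7 visits 7+1 states, so by pigeonhole some state repeats within the first 7 steps — that repeat gives the pumpable loop.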